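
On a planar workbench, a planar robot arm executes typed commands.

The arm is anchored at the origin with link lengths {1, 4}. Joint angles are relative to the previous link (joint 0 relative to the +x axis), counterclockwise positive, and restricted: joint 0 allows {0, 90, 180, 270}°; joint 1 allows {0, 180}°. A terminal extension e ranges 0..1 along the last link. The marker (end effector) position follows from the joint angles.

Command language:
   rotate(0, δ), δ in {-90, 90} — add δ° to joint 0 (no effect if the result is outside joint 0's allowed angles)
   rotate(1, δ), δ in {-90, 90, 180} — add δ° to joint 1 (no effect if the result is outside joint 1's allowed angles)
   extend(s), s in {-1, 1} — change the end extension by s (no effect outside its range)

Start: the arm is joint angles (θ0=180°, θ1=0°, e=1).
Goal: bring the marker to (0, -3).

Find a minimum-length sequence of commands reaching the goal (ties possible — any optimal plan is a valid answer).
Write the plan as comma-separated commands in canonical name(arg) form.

extend(-1), rotate(0, -90), rotate(1, 180)

start: joint angles (θ0=180°, θ1=0°, e=1)
1. extend(-1) → joint angles (θ0=180°, θ1=0°, e=0)
2. rotate(0, -90) → joint angles (θ0=90°, θ1=0°, e=0)
3. rotate(1, 180) → joint angles (θ0=90°, θ1=180°, e=0)
minimal: 3 command(s), checked below 3.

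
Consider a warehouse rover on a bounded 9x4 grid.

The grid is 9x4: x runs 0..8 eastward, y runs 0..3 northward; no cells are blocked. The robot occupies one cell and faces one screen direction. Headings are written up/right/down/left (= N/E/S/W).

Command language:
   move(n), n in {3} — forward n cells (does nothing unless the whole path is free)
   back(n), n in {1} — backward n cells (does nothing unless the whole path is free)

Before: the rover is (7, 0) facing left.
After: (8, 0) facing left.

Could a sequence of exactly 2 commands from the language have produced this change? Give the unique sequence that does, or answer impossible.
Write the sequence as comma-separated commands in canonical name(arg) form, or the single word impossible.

back(1), back(1)

key: the second back(1) would leave the grid, so it does nothing
start: (7, 0) facing left
t=1 back(1) ⇒ (8, 0) facing left
t=2 back(1) ⇒ (8, 0) facing left
no rival 2-sequence matches.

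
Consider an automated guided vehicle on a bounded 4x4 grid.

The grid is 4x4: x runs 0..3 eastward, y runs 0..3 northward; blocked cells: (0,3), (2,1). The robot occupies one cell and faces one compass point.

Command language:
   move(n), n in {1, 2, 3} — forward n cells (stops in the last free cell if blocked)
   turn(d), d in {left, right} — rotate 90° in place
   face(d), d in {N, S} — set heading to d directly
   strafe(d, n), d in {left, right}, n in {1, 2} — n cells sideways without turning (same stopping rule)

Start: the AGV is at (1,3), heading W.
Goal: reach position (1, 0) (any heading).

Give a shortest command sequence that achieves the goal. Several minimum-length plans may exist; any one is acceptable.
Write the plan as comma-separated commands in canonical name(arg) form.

t0: at (1,3), heading W
[1] after turn(left): at (1,3), heading S
[2] after move(3): at (1,0), heading S
nothing shorter than 2 reaches the goal.

turn(left), move(3)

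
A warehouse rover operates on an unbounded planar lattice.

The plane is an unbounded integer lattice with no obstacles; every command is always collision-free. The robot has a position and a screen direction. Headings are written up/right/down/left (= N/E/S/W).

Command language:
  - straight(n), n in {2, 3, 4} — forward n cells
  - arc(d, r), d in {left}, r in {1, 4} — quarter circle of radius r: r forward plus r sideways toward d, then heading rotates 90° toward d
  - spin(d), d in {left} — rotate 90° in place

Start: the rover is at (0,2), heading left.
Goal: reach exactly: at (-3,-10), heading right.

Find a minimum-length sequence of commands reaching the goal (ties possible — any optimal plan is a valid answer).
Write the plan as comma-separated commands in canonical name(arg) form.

initial: at (0,2), heading left
t=1 arc(left, 4) ⇒ at (-4,-2), heading down
t=2 straight(4) ⇒ at (-4,-6), heading down
t=3 straight(3) ⇒ at (-4,-9), heading down
t=4 arc(left, 1) ⇒ at (-3,-10), heading right
shorter routes all fall short; 4 is best.

arc(left, 4), straight(4), straight(3), arc(left, 1)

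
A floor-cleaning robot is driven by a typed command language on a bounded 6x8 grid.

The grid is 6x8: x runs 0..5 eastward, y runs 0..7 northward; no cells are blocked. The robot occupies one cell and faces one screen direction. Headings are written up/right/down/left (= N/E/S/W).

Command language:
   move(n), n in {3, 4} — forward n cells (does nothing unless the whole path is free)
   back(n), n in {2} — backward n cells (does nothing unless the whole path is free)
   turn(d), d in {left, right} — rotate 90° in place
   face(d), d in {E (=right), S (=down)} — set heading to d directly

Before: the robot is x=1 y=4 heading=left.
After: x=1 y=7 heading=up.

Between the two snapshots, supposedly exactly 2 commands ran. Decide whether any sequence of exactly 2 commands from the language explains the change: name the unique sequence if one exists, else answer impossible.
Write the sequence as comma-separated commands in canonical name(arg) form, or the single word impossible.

turn(right), move(3)

key: running move(3) before turn(right) would end elsewhere — order is forced
begin: x=1 y=4 heading=left
1. turn(right) → x=1 y=4 heading=up
2. move(3) → x=1 y=7 heading=up
no other 2-command option fits: unique.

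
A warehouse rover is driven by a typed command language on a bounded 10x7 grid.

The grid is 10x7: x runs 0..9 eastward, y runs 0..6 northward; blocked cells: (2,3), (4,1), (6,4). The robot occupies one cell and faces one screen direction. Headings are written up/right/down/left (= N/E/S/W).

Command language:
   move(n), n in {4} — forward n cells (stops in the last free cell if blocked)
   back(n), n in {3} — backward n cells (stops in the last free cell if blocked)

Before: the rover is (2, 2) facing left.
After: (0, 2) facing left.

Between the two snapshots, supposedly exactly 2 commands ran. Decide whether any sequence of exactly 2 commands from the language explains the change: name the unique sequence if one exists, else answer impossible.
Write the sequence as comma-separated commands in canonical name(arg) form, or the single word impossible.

move(4), move(4)

key: heading stays W — no command in the sequence turns
initial: (2, 2) facing left
[1] after move(4): (0, 2) facing left
[2] after move(4): (0, 2) facing left
all 4 alternatives checked — unique.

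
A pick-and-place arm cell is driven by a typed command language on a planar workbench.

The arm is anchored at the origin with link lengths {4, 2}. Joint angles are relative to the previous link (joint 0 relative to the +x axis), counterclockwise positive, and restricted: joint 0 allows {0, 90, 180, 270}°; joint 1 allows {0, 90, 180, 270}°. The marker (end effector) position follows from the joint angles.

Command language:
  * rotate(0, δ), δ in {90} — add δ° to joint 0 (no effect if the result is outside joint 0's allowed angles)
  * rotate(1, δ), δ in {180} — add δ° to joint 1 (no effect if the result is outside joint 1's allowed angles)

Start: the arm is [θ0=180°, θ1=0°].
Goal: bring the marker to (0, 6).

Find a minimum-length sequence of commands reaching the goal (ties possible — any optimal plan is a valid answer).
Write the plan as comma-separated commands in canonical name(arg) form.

start: [θ0=180°, θ1=0°]
step 1 (rotate(0, 90)): [θ0=270°, θ1=0°]
step 2 (rotate(0, 90)): [θ0=0°, θ1=0°]
step 3 (rotate(0, 90)): [θ0=90°, θ1=0°]
minimal: 3 command(s), checked below 3.

rotate(0, 90), rotate(0, 90), rotate(0, 90)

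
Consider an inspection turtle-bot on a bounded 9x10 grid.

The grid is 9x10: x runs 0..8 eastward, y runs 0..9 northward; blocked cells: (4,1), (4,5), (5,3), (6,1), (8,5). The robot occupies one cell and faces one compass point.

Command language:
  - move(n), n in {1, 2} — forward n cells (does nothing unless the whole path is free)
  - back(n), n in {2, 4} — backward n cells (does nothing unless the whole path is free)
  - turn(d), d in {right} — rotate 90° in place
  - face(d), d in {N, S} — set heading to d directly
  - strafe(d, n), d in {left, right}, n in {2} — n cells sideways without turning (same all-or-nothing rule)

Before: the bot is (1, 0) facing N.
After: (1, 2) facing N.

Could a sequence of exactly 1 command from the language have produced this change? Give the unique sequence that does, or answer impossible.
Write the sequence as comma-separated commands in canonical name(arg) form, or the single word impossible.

move(2)

key: still facing N — the one step turns nothing
from: (1, 0) facing N
step 1 (move(2)): (1, 2) facing N
all 9 alternatives checked — unique.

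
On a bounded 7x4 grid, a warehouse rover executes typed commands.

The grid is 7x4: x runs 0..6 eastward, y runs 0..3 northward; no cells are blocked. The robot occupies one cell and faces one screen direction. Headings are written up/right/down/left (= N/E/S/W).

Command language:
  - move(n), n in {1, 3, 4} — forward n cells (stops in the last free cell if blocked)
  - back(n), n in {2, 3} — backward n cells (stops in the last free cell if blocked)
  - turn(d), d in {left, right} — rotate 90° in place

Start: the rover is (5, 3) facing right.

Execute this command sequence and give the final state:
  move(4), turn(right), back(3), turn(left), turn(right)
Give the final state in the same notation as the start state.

(6, 3) facing down

from: (5, 3) facing right
[1] after move(4): (6, 3) facing right
[2] after turn(right): (6, 3) facing down
[3] after back(3): (6, 3) facing down
[4] after turn(left): (6, 3) facing right
[5] after turn(right): (6, 3) facing down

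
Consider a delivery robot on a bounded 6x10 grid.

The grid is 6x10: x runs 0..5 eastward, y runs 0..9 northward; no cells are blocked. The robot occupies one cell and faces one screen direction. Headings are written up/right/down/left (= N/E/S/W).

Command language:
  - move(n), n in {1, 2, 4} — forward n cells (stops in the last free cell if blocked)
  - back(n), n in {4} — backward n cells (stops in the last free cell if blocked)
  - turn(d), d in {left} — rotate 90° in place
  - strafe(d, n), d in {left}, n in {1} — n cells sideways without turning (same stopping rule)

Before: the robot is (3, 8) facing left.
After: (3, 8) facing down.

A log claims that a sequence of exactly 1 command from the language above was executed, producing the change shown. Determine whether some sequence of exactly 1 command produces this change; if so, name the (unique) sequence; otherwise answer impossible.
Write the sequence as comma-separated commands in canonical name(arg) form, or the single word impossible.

key: (3,8) unchanged — the single command moves nothing
begin: (3, 8) facing left
1. turn(left) → (3, 8) facing down
uniquely the one of 6 1-step routes that fits.

turn(left)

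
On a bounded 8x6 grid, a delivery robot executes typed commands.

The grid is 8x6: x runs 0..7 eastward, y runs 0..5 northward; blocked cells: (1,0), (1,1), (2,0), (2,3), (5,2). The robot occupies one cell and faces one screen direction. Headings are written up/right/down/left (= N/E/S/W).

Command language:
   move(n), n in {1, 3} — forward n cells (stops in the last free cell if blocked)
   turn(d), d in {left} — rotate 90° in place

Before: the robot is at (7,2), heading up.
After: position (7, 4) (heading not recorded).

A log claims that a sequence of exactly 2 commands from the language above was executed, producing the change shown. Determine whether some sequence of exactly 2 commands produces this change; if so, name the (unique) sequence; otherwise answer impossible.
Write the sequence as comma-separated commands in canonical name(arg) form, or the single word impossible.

from: at (7,2), heading up
[1] after move(1): at (7,3), heading up
[2] after move(1): at (7,4), heading up
no other 2-command option fits: unique.

move(1), move(1)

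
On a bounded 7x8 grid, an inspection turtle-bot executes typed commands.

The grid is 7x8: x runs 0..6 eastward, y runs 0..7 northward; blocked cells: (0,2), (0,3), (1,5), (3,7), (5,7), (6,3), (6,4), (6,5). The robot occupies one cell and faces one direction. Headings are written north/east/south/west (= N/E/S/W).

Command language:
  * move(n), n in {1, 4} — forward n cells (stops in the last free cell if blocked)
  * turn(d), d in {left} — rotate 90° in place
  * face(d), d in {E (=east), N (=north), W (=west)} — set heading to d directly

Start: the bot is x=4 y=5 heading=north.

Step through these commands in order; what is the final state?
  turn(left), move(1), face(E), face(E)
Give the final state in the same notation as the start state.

initial: x=4 y=5 heading=north
t=1 turn(left) ⇒ x=4 y=5 heading=west
t=2 move(1) ⇒ x=3 y=5 heading=west
t=3 face(E) ⇒ x=3 y=5 heading=east
t=4 face(E) ⇒ x=3 y=5 heading=east

x=3 y=5 heading=east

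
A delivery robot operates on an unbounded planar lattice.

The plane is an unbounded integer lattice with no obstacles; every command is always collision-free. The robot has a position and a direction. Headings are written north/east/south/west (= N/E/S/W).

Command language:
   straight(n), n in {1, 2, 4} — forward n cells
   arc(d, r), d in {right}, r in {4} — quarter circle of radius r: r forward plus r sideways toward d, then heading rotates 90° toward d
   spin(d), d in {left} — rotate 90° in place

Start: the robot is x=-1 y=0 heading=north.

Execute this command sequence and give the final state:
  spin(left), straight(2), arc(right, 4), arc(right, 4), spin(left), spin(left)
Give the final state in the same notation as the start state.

x=-3 y=8 heading=west

initial: x=-1 y=0 heading=north
t=1 spin(left) ⇒ x=-1 y=0 heading=west
t=2 straight(2) ⇒ x=-3 y=0 heading=west
t=3 arc(right, 4) ⇒ x=-7 y=4 heading=north
t=4 arc(right, 4) ⇒ x=-3 y=8 heading=east
t=5 spin(left) ⇒ x=-3 y=8 heading=north
t=6 spin(left) ⇒ x=-3 y=8 heading=west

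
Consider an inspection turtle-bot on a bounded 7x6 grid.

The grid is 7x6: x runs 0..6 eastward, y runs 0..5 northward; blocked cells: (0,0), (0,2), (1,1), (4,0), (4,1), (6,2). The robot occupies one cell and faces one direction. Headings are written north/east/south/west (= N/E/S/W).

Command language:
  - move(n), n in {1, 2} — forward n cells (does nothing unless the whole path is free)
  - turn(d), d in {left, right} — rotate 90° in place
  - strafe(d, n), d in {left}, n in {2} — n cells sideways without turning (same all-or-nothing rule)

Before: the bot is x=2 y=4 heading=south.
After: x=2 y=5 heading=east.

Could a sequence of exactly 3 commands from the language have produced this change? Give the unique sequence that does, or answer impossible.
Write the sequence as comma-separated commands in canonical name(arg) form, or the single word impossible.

key: cell and facing (now E) both changed — the 3 commands mix motion and turning
from: x=2 y=4 heading=south
step 1 (move(1)): x=2 y=3 heading=south
step 2 (turn(left)): x=2 y=3 heading=east
step 3 (strafe(left, 2)): x=2 y=5 heading=east
no rival 3-sequence matches.

move(1), turn(left), strafe(left, 2)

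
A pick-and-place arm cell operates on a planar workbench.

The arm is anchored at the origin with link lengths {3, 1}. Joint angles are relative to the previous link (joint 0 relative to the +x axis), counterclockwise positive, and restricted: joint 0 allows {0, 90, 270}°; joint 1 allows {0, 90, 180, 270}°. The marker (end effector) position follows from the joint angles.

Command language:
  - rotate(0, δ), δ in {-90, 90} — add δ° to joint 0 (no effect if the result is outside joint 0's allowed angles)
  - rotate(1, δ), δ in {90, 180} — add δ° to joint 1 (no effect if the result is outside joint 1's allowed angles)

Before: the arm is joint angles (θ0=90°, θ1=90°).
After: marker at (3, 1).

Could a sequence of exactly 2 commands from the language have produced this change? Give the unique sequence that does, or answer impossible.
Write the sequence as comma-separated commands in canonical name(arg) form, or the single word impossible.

key: order matters: swapping rotate(0, 90) and rotate(0, -90) lands elsewhere
initial: joint angles (θ0=90°, θ1=90°)
[1] after rotate(0, 90): joint angles (θ0=90°, θ1=90°)
[2] after rotate(0, -90): joint angles (θ0=0°, θ1=90°)
no rival 2-sequence matches.

rotate(0, 90), rotate(0, -90)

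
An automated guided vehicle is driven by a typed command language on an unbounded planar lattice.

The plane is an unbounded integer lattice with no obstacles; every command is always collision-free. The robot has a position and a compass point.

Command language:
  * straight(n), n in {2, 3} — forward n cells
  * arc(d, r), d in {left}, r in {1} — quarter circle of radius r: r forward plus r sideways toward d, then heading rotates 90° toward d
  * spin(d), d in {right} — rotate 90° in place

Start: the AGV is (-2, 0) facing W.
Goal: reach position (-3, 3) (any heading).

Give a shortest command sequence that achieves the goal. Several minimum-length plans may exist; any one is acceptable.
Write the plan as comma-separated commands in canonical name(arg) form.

spin(right), straight(2), arc(left, 1)

t0: (-2, 0) facing W
[1] after spin(right): (-2, 0) facing N
[2] after straight(2): (-2, 2) facing N
[3] after arc(left, 1): (-3, 3) facing W
minimal: 3 command(s), checked below 3.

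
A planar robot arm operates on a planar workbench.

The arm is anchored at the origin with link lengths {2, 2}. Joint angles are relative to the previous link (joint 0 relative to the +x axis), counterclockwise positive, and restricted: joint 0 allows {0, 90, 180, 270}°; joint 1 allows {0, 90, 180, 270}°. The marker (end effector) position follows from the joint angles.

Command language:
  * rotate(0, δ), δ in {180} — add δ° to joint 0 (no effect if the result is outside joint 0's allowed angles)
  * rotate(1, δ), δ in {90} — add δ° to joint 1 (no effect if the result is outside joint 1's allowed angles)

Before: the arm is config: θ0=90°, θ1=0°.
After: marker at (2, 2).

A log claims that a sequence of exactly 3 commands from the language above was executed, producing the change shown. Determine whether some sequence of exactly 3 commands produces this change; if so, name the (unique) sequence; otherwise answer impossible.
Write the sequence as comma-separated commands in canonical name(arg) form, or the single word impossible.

rotate(1, 90), rotate(1, 90), rotate(1, 90)

t0: config: θ0=90°, θ1=0°
[1] after rotate(1, 90): config: θ0=90°, θ1=90°
[2] after rotate(1, 90): config: θ0=90°, θ1=180°
[3] after rotate(1, 90): config: θ0=90°, θ1=270°
uniquely the one of 8 3-step routes that fits.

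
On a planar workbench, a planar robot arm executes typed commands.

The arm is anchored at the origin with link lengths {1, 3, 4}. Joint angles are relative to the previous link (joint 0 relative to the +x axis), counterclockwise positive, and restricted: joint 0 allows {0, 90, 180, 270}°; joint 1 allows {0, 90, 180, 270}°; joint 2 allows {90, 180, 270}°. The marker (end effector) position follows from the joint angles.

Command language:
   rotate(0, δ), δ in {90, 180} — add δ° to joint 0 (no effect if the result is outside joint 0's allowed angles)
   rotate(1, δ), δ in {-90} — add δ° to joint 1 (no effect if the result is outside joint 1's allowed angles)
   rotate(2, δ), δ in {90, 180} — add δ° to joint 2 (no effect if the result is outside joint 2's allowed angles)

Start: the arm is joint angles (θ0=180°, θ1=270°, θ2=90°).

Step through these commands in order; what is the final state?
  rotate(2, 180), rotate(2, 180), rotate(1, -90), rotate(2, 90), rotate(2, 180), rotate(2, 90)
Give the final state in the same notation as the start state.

begin: joint angles (θ0=180°, θ1=270°, θ2=90°)
step 1 (rotate(2, 180)): joint angles (θ0=180°, θ1=270°, θ2=270°)
step 2 (rotate(2, 180)): joint angles (θ0=180°, θ1=270°, θ2=90°)
step 3 (rotate(1, -90)): joint angles (θ0=180°, θ1=180°, θ2=90°)
step 4 (rotate(2, 90)): joint angles (θ0=180°, θ1=180°, θ2=180°)
step 5 (rotate(2, 180)): joint angles (θ0=180°, θ1=180°, θ2=180°)
step 6 (rotate(2, 90)): joint angles (θ0=180°, θ1=180°, θ2=270°)

joint angles (θ0=180°, θ1=180°, θ2=270°)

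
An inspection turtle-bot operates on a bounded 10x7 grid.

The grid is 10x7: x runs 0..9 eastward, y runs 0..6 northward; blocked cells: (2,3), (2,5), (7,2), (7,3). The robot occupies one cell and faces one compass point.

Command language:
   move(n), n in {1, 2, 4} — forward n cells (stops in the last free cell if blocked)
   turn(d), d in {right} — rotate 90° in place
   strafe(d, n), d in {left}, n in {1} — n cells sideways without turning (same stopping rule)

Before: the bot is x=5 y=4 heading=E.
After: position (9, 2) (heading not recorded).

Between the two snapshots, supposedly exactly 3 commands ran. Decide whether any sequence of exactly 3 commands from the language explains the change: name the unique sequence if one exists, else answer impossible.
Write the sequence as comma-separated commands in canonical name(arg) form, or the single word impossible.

move(4), turn(right), move(2)

key: running move(2) before move(4) would end elsewhere — order is forced
begin: x=5 y=4 heading=E
step 1 (move(4)): x=9 y=4 heading=E
step 2 (turn(right)): x=9 y=4 heading=S
step 3 (move(2)): x=9 y=2 heading=S
no rival 3-sequence matches.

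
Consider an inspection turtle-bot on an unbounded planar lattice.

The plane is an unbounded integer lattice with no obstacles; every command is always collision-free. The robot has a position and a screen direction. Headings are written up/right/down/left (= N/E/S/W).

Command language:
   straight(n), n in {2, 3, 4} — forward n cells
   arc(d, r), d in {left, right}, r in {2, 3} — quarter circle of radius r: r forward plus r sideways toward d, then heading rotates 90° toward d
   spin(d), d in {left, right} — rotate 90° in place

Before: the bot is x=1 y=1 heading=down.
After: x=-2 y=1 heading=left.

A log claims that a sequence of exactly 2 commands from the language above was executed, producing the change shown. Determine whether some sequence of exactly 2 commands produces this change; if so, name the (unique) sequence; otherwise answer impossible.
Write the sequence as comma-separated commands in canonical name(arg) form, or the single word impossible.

spin(right), straight(3)

key: cell and facing (now W) both changed — the 2 commands mix motion and turning
begin: x=1 y=1 heading=down
t=1 spin(right) ⇒ x=1 y=1 heading=left
t=2 straight(3) ⇒ x=-2 y=1 heading=left
no other 2-command option fits: unique.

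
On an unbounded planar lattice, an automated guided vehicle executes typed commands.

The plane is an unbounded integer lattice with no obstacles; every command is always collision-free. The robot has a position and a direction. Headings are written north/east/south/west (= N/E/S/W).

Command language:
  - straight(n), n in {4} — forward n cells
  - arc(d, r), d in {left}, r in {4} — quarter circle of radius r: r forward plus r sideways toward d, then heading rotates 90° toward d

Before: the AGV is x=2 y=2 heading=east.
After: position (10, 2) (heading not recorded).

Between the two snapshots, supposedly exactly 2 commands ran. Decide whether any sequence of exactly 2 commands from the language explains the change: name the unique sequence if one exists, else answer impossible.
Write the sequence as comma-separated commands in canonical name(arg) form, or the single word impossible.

begin: x=2 y=2 heading=east
step 1 (straight(4)): x=6 y=2 heading=east
step 2 (straight(4)): x=10 y=2 heading=east
no rival 2-sequence matches.

straight(4), straight(4)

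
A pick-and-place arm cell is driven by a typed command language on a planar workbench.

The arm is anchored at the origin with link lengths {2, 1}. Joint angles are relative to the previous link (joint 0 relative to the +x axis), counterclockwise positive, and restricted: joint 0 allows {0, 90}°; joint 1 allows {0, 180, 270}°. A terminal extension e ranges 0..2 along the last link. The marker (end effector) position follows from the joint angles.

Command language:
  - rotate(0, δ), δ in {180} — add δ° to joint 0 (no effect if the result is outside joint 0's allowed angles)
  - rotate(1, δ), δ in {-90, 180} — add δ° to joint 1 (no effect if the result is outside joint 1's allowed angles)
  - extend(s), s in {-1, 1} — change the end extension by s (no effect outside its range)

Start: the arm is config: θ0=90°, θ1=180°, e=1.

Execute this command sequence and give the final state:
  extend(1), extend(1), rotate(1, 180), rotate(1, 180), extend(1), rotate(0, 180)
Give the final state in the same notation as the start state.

initial: config: θ0=90°, θ1=180°, e=1
t=1 extend(1) ⇒ config: θ0=90°, θ1=180°, e=2
t=2 extend(1) ⇒ config: θ0=90°, θ1=180°, e=2
t=3 rotate(1, 180) ⇒ config: θ0=90°, θ1=0°, e=2
t=4 rotate(1, 180) ⇒ config: θ0=90°, θ1=180°, e=2
t=5 extend(1) ⇒ config: θ0=90°, θ1=180°, e=2
t=6 rotate(0, 180) ⇒ config: θ0=90°, θ1=180°, e=2

config: θ0=90°, θ1=180°, e=2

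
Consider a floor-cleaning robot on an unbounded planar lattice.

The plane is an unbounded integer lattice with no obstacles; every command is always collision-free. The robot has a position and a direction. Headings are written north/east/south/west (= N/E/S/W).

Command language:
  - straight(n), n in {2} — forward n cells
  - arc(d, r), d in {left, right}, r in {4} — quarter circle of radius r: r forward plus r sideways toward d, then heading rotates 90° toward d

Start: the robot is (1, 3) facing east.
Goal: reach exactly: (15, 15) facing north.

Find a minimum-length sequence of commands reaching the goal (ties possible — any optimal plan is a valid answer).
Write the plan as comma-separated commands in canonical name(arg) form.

straight(2), arc(left, 4), arc(right, 4), arc(left, 4)

from: (1, 3) facing east
step 1 (straight(2)): (3, 3) facing east
step 2 (arc(left, 4)): (7, 7) facing north
step 3 (arc(right, 4)): (11, 11) facing east
step 4 (arc(left, 4)): (15, 15) facing north
no 3-step plan works, so 4 is optimal.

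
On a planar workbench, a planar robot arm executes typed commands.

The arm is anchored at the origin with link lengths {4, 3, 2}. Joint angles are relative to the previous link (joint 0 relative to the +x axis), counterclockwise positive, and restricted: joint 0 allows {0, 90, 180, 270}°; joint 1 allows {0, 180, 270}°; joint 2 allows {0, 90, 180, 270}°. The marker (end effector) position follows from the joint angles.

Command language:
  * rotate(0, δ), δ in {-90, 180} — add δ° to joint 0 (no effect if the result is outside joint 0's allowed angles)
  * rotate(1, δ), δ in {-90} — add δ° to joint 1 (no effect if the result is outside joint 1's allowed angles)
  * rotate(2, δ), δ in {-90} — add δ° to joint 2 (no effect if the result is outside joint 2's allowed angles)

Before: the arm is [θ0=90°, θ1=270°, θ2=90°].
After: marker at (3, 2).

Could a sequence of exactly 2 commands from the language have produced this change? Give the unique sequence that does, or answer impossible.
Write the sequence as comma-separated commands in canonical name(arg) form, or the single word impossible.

begin: [θ0=90°, θ1=270°, θ2=90°]
1. rotate(2, -90) → [θ0=90°, θ1=270°, θ2=0°]
2. rotate(2, -90) → [θ0=90°, θ1=270°, θ2=270°]
uniquely the one of 16 2-step routes that fits.

rotate(2, -90), rotate(2, -90)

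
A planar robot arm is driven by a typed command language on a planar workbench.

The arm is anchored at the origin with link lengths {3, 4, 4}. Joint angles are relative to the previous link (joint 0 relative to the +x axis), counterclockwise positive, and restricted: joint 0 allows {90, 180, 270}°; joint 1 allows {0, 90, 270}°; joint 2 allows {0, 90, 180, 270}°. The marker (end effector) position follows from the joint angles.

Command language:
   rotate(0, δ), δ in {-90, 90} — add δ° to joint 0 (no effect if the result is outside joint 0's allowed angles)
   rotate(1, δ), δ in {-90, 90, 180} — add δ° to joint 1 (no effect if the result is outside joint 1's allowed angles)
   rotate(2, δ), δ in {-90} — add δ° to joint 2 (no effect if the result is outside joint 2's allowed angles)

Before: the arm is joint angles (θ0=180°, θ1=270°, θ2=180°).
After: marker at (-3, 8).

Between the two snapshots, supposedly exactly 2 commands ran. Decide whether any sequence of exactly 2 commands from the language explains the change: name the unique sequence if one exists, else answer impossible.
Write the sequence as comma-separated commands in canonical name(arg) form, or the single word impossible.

t0: joint angles (θ0=180°, θ1=270°, θ2=180°)
t=1 rotate(2, -90) ⇒ joint angles (θ0=180°, θ1=270°, θ2=90°)
t=2 rotate(2, -90) ⇒ joint angles (θ0=180°, θ1=270°, θ2=0°)
no other 2-command option fits: unique.

rotate(2, -90), rotate(2, -90)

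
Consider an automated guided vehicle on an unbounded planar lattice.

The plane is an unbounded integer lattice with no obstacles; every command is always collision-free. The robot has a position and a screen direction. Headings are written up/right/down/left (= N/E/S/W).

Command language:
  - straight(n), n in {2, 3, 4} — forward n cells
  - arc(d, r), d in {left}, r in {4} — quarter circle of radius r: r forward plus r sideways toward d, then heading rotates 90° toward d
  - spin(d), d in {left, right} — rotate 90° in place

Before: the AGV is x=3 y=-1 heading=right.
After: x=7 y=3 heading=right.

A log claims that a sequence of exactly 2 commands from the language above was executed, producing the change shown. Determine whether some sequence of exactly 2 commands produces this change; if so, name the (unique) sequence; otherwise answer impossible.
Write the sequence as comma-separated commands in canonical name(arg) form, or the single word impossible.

key: still facing E at the end — net rotation zero over 2 steps
initial: x=3 y=-1 heading=right
1. arc(left, 4) → x=7 y=3 heading=up
2. spin(right) → x=7 y=3 heading=right
no other 2-command option fits: unique.

arc(left, 4), spin(right)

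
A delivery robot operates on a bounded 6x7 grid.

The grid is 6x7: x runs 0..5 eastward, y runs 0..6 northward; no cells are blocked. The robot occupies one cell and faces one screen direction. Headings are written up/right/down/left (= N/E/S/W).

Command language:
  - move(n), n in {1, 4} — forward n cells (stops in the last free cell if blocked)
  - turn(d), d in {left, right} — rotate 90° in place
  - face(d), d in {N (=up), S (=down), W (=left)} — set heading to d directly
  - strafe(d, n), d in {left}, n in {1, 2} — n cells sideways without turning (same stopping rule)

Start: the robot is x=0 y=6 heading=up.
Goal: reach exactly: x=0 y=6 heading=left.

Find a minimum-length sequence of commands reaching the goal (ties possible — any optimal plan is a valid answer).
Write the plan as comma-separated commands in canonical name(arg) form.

turn(left)

from: x=0 y=6 heading=up
step 1 (turn(left)): x=0 y=6 heading=left
nothing shorter than 1 reaches the goal.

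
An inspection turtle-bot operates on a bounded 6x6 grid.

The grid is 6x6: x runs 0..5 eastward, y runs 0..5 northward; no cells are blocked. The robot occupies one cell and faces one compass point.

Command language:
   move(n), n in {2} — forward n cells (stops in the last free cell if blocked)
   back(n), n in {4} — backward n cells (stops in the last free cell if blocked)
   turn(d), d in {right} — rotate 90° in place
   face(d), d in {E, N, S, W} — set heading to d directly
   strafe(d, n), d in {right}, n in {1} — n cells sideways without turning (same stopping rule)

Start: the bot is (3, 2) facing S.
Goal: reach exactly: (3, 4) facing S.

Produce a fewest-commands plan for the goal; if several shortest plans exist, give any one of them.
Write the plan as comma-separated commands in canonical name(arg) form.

t0: (3, 2) facing S
t=1 move(2) ⇒ (3, 0) facing S
t=2 back(4) ⇒ (3, 4) facing S
nothing shorter than 2 reaches the goal.

move(2), back(4)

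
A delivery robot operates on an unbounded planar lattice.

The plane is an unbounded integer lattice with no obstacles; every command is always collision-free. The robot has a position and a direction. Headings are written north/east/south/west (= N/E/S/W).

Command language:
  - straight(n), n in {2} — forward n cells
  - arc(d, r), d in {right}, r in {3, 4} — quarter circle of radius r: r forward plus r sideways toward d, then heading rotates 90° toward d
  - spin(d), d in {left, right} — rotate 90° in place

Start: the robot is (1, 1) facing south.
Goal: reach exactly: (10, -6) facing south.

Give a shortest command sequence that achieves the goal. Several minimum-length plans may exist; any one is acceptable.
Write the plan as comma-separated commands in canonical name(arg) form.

from: (1, 1) facing south
1. spin(left) → (1, 1) facing east
2. straight(2) → (3, 1) facing east
3. arc(right, 4) → (7, -3) facing south
4. spin(left) → (7, -3) facing east
5. arc(right, 3) → (10, -6) facing south
no 4-step plan works, so 5 is optimal.

spin(left), straight(2), arc(right, 4), spin(left), arc(right, 3)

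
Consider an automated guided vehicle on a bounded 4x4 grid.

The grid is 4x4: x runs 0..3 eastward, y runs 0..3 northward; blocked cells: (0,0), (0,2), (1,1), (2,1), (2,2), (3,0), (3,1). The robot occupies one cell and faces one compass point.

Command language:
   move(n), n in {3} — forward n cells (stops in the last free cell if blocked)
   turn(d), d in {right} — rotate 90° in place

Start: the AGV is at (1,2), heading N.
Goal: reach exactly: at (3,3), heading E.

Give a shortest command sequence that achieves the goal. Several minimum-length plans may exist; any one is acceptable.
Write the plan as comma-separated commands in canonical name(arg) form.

start: at (1,2), heading N
[1] after move(3): at (1,3), heading N
[2] after turn(right): at (1,3), heading E
[3] after move(3): at (3,3), heading E
no 2-step plan works, so 3 is optimal.

move(3), turn(right), move(3)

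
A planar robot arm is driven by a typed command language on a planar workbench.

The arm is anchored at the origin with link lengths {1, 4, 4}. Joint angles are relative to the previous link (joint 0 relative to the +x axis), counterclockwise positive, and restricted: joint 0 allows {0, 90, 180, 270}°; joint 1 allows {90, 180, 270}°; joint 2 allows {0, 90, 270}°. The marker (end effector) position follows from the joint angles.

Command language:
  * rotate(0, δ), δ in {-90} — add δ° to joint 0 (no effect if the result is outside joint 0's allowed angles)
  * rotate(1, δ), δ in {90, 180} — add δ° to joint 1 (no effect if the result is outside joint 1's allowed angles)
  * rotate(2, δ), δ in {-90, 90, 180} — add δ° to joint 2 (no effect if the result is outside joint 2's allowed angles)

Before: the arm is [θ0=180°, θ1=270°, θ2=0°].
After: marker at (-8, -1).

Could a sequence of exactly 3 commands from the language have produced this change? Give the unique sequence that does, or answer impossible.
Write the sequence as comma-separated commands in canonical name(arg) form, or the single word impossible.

rotate(0, -90), rotate(0, -90), rotate(0, -90)

from: [θ0=180°, θ1=270°, θ2=0°]
[1] after rotate(0, -90): [θ0=90°, θ1=270°, θ2=0°]
[2] after rotate(0, -90): [θ0=0°, θ1=270°, θ2=0°]
[3] after rotate(0, -90): [θ0=270°, θ1=270°, θ2=0°]
no rival 3-sequence matches.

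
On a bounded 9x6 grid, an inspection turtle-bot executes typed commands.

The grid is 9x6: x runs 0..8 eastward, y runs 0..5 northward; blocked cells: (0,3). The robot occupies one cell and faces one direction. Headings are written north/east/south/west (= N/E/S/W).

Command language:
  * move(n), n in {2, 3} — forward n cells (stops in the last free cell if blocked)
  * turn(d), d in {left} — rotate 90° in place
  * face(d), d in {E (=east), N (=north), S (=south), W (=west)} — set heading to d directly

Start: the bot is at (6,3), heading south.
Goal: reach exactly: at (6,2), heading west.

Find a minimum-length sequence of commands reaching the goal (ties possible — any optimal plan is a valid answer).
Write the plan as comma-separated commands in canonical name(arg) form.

move(3), face(N), move(2), turn(left)

t0: at (6,3), heading south
1. move(3) → at (6,0), heading south
2. face(N) → at (6,0), heading north
3. move(2) → at (6,2), heading north
4. turn(left) → at (6,2), heading west
shorter routes all fall short; 4 is best.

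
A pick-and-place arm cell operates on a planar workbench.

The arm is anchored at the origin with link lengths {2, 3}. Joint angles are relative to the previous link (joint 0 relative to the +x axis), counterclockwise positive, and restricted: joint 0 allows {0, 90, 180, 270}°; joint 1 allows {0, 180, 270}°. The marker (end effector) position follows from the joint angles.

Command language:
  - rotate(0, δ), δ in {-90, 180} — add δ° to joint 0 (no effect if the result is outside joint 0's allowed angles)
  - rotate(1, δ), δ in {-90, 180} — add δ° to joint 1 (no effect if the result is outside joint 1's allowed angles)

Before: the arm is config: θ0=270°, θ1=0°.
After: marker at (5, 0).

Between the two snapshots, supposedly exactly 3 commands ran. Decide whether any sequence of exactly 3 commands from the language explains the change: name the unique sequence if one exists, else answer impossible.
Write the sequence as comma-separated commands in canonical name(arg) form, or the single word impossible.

initial: config: θ0=270°, θ1=0°
step 1 (rotate(0, -90)): config: θ0=180°, θ1=0°
step 2 (rotate(0, -90)): config: θ0=90°, θ1=0°
step 3 (rotate(0, -90)): config: θ0=0°, θ1=0°
no rival 3-sequence matches.

rotate(0, -90), rotate(0, -90), rotate(0, -90)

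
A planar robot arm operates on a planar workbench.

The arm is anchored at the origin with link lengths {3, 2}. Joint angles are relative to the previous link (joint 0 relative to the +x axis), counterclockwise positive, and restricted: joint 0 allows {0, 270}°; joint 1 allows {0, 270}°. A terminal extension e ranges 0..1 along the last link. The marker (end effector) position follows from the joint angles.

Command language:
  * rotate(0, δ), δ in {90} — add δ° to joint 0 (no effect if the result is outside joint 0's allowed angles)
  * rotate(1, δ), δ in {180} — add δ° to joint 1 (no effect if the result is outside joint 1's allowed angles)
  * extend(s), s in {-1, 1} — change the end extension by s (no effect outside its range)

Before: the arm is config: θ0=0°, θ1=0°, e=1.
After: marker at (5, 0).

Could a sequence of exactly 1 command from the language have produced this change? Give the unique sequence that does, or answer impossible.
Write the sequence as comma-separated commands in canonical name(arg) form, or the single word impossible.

start: config: θ0=0°, θ1=0°, e=1
step 1 (extend(-1)): config: θ0=0°, θ1=0°, e=0
no other 1-command option fits: unique.

extend(-1)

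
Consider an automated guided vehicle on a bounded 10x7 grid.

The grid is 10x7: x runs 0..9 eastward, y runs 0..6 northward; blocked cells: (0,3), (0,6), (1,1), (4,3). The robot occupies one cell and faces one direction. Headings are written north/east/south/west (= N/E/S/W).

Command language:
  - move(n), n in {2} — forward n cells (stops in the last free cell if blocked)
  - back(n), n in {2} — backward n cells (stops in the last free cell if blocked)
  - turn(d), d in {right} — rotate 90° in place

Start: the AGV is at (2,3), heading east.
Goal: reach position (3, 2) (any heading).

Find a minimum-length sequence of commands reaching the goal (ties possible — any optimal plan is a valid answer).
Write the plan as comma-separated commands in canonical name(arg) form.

t0: at (2,3), heading east
step 1 (move(2)): at (3,3), heading east
step 2 (turn(right)): at (3,3), heading south
step 3 (move(2)): at (3,1), heading south
step 4 (move(2)): at (3,0), heading south
step 5 (back(2)): at (3,2), heading south
no 4-step plan works, so 5 is optimal.

move(2), turn(right), move(2), move(2), back(2)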